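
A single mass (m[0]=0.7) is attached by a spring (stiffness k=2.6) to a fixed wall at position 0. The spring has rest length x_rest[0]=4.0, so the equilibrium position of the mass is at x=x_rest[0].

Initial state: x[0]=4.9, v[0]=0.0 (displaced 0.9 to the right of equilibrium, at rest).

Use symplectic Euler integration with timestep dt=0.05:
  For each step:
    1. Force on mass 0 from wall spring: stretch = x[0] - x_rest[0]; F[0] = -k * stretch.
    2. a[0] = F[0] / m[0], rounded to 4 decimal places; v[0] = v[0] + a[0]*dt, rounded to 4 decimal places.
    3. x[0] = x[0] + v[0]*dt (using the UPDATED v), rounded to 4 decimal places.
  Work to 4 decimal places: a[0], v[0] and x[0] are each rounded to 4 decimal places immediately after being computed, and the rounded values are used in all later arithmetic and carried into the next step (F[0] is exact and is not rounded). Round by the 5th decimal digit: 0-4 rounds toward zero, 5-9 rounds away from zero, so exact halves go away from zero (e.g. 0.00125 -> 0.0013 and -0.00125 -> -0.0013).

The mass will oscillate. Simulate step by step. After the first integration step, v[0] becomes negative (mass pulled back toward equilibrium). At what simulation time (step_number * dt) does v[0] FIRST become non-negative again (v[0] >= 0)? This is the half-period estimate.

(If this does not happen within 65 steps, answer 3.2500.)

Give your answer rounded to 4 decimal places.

Answer: 1.6500

Derivation:
Step 0: x=[4.9000] v=[0.0000]
Step 1: x=[4.8916] v=[-0.1671]
Step 2: x=[4.8750] v=[-0.3327]
Step 3: x=[4.8502] v=[-0.4952]
Step 4: x=[4.8175] v=[-0.6531]
Step 5: x=[4.7773] v=[-0.8049]
Step 6: x=[4.7298] v=[-0.9493]
Step 7: x=[4.6756] v=[-1.0848]
Step 8: x=[4.6151] v=[-1.2103]
Step 9: x=[4.5489] v=[-1.3245]
Step 10: x=[4.4776] v=[-1.4264]
Step 11: x=[4.4018] v=[-1.5151]
Step 12: x=[4.3223] v=[-1.5897]
Step 13: x=[4.2398] v=[-1.6496]
Step 14: x=[4.1551] v=[-1.6941]
Step 15: x=[4.0690] v=[-1.7229]
Step 16: x=[3.9822] v=[-1.7357]
Step 17: x=[3.8956] v=[-1.7324]
Step 18: x=[3.8100] v=[-1.7130]
Step 19: x=[3.7261] v=[-1.6777]
Step 20: x=[3.6448] v=[-1.6268]
Step 21: x=[3.5668] v=[-1.5608]
Step 22: x=[3.4928] v=[-1.4804]
Step 23: x=[3.4235] v=[-1.3862]
Step 24: x=[3.3595] v=[-1.2791]
Step 25: x=[3.3015] v=[-1.1602]
Step 26: x=[3.2500] v=[-1.0305]
Step 27: x=[3.2054] v=[-0.8912]
Step 28: x=[3.1682] v=[-0.7436]
Step 29: x=[3.1387] v=[-0.5891]
Step 30: x=[3.1172] v=[-0.4291]
Step 31: x=[3.1039] v=[-0.2652]
Step 32: x=[3.0990] v=[-0.0988]
Step 33: x=[3.1024] v=[0.0685]
First v>=0 after going negative at step 33, time=1.6500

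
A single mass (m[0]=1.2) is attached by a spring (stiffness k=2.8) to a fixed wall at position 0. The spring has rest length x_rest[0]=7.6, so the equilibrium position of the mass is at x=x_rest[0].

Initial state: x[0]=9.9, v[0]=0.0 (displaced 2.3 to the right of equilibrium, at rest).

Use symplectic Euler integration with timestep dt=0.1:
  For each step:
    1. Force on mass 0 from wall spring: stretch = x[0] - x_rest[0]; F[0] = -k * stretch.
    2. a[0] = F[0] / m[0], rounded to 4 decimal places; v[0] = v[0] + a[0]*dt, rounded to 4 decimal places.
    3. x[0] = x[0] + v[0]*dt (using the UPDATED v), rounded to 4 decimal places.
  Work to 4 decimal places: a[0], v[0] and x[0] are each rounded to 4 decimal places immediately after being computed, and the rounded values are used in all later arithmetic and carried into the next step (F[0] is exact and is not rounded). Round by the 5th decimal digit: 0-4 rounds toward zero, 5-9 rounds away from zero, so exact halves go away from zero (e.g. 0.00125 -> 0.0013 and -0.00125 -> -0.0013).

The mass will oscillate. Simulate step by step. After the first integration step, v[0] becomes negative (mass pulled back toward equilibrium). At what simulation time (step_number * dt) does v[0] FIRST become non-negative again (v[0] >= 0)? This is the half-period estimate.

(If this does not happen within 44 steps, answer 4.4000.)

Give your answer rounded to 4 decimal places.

Answer: 2.1000

Derivation:
Step 0: x=[9.9000] v=[0.0000]
Step 1: x=[9.8463] v=[-0.5367]
Step 2: x=[9.7402] v=[-1.0608]
Step 3: x=[9.5842] v=[-1.5602]
Step 4: x=[9.3819] v=[-2.0232]
Step 5: x=[9.1380] v=[-2.4390]
Step 6: x=[8.8582] v=[-2.7979]
Step 7: x=[8.5491] v=[-3.0915]
Step 8: x=[8.2178] v=[-3.3130]
Step 9: x=[7.8721] v=[-3.4572]
Step 10: x=[7.5200] v=[-3.5207]
Step 11: x=[7.1698] v=[-3.5020]
Step 12: x=[6.8296] v=[-3.4016]
Step 13: x=[6.5074] v=[-3.2218]
Step 14: x=[6.2107] v=[-2.9669]
Step 15: x=[5.9464] v=[-2.6427]
Step 16: x=[5.7207] v=[-2.2569]
Step 17: x=[5.5389] v=[-1.8184]
Step 18: x=[5.4052] v=[-1.3375]
Step 19: x=[5.3227] v=[-0.8254]
Step 20: x=[5.2933] v=[-0.2940]
Step 21: x=[5.3177] v=[0.2442]
First v>=0 after going negative at step 21, time=2.1000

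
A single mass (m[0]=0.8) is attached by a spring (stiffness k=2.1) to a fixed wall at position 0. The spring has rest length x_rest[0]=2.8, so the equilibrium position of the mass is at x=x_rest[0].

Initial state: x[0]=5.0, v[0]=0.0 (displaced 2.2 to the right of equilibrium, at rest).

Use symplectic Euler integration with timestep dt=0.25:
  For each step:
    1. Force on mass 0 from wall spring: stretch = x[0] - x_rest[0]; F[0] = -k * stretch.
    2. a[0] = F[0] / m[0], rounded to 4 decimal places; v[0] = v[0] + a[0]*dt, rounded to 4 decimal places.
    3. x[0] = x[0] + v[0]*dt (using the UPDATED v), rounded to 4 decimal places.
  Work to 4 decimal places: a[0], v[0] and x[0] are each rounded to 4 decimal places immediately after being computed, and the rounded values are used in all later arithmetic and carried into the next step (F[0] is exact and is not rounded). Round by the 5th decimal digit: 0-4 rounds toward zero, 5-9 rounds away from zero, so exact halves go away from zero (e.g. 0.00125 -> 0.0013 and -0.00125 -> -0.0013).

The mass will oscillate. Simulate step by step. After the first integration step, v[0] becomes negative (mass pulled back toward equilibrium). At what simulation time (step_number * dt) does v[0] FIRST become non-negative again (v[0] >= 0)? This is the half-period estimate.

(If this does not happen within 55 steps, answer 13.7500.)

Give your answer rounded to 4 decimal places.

Answer: 2.0000

Derivation:
Step 0: x=[5.0000] v=[0.0000]
Step 1: x=[4.6391] v=[-1.4438]
Step 2: x=[3.9764] v=[-2.6507]
Step 3: x=[3.1207] v=[-3.4227]
Step 4: x=[2.2124] v=[-3.6332]
Step 5: x=[1.4005] v=[-3.2476]
Step 6: x=[0.8182] v=[-2.3292]
Step 7: x=[0.5610] v=[-1.0287]
Step 8: x=[0.6712] v=[0.4407]
First v>=0 after going negative at step 8, time=2.0000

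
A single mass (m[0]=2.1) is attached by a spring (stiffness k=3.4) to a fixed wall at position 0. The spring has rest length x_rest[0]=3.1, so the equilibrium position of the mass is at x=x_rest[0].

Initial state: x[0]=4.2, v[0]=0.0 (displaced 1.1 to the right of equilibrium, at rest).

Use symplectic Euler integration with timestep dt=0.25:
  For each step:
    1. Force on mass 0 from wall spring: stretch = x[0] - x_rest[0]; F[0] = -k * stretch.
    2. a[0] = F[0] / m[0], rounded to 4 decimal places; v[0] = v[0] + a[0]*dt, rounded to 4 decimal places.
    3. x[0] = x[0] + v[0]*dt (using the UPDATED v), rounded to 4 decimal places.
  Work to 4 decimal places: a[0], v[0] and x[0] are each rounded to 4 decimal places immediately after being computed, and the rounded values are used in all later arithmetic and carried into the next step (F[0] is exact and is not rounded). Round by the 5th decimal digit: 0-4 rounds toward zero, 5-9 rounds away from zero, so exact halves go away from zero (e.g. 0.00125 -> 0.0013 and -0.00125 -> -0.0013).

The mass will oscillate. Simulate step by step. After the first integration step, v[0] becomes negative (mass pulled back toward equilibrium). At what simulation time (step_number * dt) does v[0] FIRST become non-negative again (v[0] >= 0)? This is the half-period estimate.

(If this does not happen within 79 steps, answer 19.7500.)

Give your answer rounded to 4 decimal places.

Answer: 2.5000

Derivation:
Step 0: x=[4.2000] v=[0.0000]
Step 1: x=[4.0887] v=[-0.4453]
Step 2: x=[3.8773] v=[-0.8455]
Step 3: x=[3.5873] v=[-1.1601]
Step 4: x=[3.2480] v=[-1.3574]
Step 5: x=[2.8937] v=[-1.4173]
Step 6: x=[2.5603] v=[-1.3338]
Step 7: x=[2.2815] v=[-1.1154]
Step 8: x=[2.0855] v=[-0.7841]
Step 9: x=[1.9921] v=[-0.3735]
Step 10: x=[2.0108] v=[0.0749]
First v>=0 after going negative at step 10, time=2.5000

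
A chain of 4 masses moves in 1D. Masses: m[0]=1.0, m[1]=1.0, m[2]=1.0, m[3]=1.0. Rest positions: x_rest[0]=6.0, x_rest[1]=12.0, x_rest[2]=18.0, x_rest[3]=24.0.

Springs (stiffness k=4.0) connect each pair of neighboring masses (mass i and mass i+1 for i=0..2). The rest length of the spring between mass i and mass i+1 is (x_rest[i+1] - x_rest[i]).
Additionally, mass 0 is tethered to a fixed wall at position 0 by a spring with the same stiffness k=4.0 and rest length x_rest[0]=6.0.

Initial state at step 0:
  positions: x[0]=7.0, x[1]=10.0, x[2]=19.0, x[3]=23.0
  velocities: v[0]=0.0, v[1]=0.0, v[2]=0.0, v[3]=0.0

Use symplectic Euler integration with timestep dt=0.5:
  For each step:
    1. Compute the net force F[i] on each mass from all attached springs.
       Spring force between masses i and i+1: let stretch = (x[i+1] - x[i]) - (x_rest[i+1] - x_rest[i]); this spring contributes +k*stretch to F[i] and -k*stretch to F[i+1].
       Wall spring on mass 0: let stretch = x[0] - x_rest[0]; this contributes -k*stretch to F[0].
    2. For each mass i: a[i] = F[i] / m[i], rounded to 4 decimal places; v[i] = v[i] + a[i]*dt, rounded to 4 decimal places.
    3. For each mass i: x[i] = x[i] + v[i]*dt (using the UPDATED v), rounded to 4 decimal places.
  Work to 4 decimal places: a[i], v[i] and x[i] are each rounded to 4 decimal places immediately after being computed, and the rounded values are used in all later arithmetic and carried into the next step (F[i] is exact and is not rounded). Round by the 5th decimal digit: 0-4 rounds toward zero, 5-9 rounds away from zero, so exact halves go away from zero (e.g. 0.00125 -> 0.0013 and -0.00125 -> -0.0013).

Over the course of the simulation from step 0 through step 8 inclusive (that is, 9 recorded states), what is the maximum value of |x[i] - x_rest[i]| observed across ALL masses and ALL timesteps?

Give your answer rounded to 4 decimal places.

Answer: 5.0000

Derivation:
Step 0: x=[7.0000 10.0000 19.0000 23.0000] v=[0.0000 0.0000 0.0000 0.0000]
Step 1: x=[3.0000 16.0000 14.0000 25.0000] v=[-8.0000 12.0000 -10.0000 4.0000]
Step 2: x=[9.0000 7.0000 22.0000 22.0000] v=[12.0000 -18.0000 16.0000 -6.0000]
Step 3: x=[4.0000 15.0000 15.0000 25.0000] v=[-10.0000 16.0000 -14.0000 6.0000]
Step 4: x=[6.0000 12.0000 18.0000 24.0000] v=[4.0000 -6.0000 6.0000 -2.0000]
Step 5: x=[8.0000 9.0000 21.0000 23.0000] v=[4.0000 -6.0000 6.0000 -2.0000]
Step 6: x=[3.0000 17.0000 14.0000 26.0000] v=[-10.0000 16.0000 -14.0000 6.0000]
Step 7: x=[9.0000 8.0000 22.0000 23.0000] v=[12.0000 -18.0000 16.0000 -6.0000]
Step 8: x=[5.0000 14.0000 17.0000 25.0000] v=[-8.0000 12.0000 -10.0000 4.0000]
Max displacement = 5.0000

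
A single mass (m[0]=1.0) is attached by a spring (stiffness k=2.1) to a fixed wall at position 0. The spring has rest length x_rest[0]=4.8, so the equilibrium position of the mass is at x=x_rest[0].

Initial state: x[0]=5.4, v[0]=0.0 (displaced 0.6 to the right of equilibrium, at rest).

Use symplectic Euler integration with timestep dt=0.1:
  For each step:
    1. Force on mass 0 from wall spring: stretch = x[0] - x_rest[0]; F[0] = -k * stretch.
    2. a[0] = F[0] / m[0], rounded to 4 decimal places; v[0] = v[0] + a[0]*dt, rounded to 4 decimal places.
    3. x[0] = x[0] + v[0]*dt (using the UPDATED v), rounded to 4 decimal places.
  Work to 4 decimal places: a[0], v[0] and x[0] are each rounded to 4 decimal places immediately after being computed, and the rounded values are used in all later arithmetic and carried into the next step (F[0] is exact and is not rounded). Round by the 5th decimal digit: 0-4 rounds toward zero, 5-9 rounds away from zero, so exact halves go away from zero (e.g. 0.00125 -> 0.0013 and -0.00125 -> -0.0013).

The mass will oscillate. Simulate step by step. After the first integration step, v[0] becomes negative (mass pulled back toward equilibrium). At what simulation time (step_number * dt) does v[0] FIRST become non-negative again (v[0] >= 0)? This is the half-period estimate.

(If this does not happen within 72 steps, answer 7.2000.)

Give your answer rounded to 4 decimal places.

Answer: 2.2000

Derivation:
Step 0: x=[5.4000] v=[0.0000]
Step 1: x=[5.3874] v=[-0.1260]
Step 2: x=[5.3625] v=[-0.2494]
Step 3: x=[5.3258] v=[-0.3675]
Step 4: x=[5.2780] v=[-0.4779]
Step 5: x=[5.2202] v=[-0.5783]
Step 6: x=[5.1536] v=[-0.6665]
Step 7: x=[5.0795] v=[-0.7408]
Step 8: x=[4.9996] v=[-0.7995]
Step 9: x=[4.9155] v=[-0.8414]
Step 10: x=[4.8289] v=[-0.8657]
Step 11: x=[4.7417] v=[-0.8718]
Step 12: x=[4.6557] v=[-0.8596]
Step 13: x=[4.5728] v=[-0.8293]
Step 14: x=[4.4946] v=[-0.7816]
Step 15: x=[4.4229] v=[-0.7175]
Step 16: x=[4.3591] v=[-0.6383]
Step 17: x=[4.3045] v=[-0.5457]
Step 18: x=[4.2603] v=[-0.4416]
Step 19: x=[4.2275] v=[-0.3283]
Step 20: x=[4.2067] v=[-0.2081]
Step 21: x=[4.1984] v=[-0.0835]
Step 22: x=[4.2027] v=[0.0428]
First v>=0 after going negative at step 22, time=2.2000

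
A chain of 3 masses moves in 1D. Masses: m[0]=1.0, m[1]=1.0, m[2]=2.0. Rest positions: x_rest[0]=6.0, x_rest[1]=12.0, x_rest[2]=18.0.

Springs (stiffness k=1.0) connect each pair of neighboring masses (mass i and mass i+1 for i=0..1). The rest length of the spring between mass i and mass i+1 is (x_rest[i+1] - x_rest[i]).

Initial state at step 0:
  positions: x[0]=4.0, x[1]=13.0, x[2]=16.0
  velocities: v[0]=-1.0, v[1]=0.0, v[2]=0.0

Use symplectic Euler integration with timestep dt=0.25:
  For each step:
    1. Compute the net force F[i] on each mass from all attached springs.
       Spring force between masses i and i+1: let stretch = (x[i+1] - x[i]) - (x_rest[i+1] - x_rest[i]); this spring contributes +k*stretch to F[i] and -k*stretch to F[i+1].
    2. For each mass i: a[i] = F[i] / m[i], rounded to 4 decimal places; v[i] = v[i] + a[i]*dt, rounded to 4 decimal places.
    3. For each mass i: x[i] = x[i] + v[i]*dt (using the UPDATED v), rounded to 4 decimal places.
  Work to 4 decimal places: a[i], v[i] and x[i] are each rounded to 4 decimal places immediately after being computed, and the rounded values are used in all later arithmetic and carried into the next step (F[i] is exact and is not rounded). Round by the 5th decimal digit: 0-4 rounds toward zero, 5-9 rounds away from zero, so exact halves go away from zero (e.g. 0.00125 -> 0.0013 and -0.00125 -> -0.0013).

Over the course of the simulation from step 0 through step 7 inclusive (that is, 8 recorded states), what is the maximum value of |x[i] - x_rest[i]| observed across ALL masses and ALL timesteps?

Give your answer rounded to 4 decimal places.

Step 0: x=[4.0000 13.0000 16.0000] v=[-1.0000 0.0000 0.0000]
Step 1: x=[3.9375 12.6250 16.0938] v=[-0.2500 -1.5000 0.3750]
Step 2: x=[4.0430 11.9238 16.2667] v=[0.4219 -2.8047 0.6914]
Step 3: x=[4.2660 11.0015 16.4914] v=[0.8921 -3.6892 0.8986]
Step 4: x=[4.5350 10.0014 16.7320] v=[1.0760 -4.0006 0.9624]
Step 5: x=[4.7707 9.0803 16.9498] v=[0.9426 -3.6846 0.8711]
Step 6: x=[4.9007 8.3817 17.1092] v=[0.5200 -2.7946 0.6374]
Step 7: x=[4.8733 8.0110 17.1833] v=[-0.1098 -1.4830 0.2965]
Max displacement = 3.9890

Answer: 3.9890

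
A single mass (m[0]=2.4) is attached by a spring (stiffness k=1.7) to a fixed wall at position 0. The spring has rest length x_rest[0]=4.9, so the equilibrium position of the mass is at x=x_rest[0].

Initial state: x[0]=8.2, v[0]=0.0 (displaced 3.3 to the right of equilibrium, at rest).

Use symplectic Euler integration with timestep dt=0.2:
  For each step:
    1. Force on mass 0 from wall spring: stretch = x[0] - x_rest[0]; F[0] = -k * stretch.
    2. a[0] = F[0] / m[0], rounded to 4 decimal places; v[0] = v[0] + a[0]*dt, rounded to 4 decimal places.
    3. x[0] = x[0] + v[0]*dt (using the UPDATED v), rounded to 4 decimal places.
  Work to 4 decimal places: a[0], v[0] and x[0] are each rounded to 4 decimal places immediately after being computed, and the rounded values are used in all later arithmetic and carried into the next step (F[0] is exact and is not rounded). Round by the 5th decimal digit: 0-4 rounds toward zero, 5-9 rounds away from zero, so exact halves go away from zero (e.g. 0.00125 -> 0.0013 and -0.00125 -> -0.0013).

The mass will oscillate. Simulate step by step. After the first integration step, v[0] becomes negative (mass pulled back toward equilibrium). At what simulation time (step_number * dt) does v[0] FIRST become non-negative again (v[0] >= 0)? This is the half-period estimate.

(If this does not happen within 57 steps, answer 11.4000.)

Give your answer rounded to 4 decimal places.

Answer: 3.8000

Derivation:
Step 0: x=[8.2000] v=[0.0000]
Step 1: x=[8.1065] v=[-0.4675]
Step 2: x=[7.9221] v=[-0.9218]
Step 3: x=[7.6521] v=[-1.3499]
Step 4: x=[7.3041] v=[-1.7398]
Step 5: x=[6.8880] v=[-2.0804]
Step 6: x=[6.4156] v=[-2.3620]
Step 7: x=[5.9003] v=[-2.5767]
Step 8: x=[5.3566] v=[-2.7184]
Step 9: x=[4.8000] v=[-2.7831]
Step 10: x=[4.2462] v=[-2.7689]
Step 11: x=[3.7109] v=[-2.6763]
Step 12: x=[3.2093] v=[-2.5078]
Step 13: x=[2.7556] v=[-2.2683]
Step 14: x=[2.3627] v=[-1.9645]
Step 15: x=[2.0417] v=[-1.6050]
Step 16: x=[1.8017] v=[-1.2001]
Step 17: x=[1.6495] v=[-0.7612]
Step 18: x=[1.5894] v=[-0.3007]
Step 19: x=[1.6231] v=[0.1683]
First v>=0 after going negative at step 19, time=3.8000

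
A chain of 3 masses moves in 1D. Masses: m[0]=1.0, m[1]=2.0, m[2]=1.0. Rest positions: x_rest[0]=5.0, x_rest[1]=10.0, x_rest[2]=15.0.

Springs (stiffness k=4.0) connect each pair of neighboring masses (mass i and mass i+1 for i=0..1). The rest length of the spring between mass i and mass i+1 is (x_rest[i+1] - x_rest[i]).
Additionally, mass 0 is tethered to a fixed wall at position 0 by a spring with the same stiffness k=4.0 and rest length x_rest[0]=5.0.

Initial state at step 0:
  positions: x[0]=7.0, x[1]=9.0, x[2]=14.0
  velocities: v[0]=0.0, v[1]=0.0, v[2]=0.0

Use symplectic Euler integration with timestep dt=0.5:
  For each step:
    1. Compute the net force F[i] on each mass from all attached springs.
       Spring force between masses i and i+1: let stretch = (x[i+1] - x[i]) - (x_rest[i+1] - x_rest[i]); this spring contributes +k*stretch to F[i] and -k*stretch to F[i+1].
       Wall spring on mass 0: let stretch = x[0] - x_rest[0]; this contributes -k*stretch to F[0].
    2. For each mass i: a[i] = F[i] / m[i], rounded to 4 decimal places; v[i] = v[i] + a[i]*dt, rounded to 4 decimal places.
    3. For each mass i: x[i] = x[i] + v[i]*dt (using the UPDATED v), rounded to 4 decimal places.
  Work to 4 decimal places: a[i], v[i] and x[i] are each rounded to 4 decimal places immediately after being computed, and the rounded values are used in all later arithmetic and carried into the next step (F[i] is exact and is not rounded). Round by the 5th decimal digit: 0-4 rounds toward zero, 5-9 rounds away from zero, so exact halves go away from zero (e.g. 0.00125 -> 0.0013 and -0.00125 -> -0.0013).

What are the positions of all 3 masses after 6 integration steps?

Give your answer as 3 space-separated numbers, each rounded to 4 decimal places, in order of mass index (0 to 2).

Step 0: x=[7.0000 9.0000 14.0000] v=[0.0000 0.0000 0.0000]
Step 1: x=[2.0000 10.5000 14.0000] v=[-10.0000 3.0000 0.0000]
Step 2: x=[3.5000 9.5000 15.5000] v=[3.0000 -2.0000 3.0000]
Step 3: x=[7.5000 8.5000 16.0000] v=[8.0000 -2.0000 1.0000]
Step 4: x=[5.0000 10.7500 14.0000] v=[-5.0000 4.5000 -4.0000]
Step 5: x=[3.2500 11.7500 13.7500] v=[-3.5000 2.0000 -0.5000]
Step 6: x=[6.7500 9.5000 16.5000] v=[7.0000 -4.5000 5.5000]

Answer: 6.7500 9.5000 16.5000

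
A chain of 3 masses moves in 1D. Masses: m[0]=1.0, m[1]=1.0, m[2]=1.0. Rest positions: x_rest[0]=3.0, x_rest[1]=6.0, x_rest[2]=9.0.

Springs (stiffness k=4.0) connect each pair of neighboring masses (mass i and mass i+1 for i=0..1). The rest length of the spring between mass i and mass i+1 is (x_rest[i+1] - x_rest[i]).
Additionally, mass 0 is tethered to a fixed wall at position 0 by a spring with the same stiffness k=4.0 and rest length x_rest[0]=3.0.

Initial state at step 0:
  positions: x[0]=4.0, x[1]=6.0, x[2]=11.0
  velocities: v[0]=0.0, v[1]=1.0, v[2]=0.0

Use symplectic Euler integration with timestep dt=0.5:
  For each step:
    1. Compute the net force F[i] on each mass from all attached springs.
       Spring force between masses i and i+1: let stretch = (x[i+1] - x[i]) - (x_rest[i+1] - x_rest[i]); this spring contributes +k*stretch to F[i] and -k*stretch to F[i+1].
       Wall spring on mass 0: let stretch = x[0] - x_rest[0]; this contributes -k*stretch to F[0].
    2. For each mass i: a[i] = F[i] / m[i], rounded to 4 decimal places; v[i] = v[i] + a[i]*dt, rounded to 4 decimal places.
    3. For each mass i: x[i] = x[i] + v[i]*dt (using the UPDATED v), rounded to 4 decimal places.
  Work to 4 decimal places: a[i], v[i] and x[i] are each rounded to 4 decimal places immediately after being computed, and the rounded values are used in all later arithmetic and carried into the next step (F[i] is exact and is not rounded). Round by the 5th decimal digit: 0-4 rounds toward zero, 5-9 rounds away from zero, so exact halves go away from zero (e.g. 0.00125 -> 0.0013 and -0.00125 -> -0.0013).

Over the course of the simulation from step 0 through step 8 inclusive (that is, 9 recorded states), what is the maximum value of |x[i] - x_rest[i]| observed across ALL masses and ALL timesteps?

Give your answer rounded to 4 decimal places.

Step 0: x=[4.0000 6.0000 11.0000] v=[0.0000 1.0000 0.0000]
Step 1: x=[2.0000 9.5000 9.0000] v=[-4.0000 7.0000 -4.0000]
Step 2: x=[5.5000 5.0000 10.5000] v=[7.0000 -9.0000 3.0000]
Step 3: x=[3.0000 6.5000 9.5000] v=[-5.0000 3.0000 -2.0000]
Step 4: x=[1.0000 7.5000 8.5000] v=[-4.0000 2.0000 -2.0000]
Step 5: x=[4.5000 3.0000 9.5000] v=[7.0000 -9.0000 2.0000]
Step 6: x=[2.0000 6.5000 7.0000] v=[-5.0000 7.0000 -5.0000]
Step 7: x=[2.0000 6.0000 7.0000] v=[0.0000 -1.0000 0.0000]
Step 8: x=[4.0000 2.5000 9.0000] v=[4.0000 -7.0000 4.0000]
Max displacement = 3.5000

Answer: 3.5000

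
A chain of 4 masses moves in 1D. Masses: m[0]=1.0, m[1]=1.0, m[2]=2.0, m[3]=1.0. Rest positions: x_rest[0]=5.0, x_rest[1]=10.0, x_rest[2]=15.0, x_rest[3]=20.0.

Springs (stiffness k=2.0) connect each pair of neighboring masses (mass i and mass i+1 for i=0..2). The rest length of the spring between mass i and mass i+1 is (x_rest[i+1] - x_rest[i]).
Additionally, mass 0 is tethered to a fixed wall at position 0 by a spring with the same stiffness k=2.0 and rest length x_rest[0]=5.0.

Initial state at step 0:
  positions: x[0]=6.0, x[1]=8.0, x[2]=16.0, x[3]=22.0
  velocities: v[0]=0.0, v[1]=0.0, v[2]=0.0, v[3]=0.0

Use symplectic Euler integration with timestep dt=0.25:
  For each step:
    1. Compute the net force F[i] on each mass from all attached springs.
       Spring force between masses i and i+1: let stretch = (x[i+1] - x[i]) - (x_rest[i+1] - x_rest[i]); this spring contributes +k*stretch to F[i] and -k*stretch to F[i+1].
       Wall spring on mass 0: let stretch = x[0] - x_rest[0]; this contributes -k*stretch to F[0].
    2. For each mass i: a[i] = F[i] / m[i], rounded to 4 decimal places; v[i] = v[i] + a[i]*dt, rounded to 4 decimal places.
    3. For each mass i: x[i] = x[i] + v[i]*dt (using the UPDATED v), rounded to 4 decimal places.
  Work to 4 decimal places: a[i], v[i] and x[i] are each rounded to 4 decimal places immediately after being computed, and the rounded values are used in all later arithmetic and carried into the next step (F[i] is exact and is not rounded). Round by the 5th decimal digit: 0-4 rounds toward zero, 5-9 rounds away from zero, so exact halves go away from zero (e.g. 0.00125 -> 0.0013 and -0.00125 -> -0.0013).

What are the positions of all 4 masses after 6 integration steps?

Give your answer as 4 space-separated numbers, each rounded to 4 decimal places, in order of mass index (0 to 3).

Step 0: x=[6.0000 8.0000 16.0000 22.0000] v=[0.0000 0.0000 0.0000 0.0000]
Step 1: x=[5.5000 8.7500 15.8750 21.8750] v=[-2.0000 3.0000 -0.5000 -0.5000]
Step 2: x=[4.7188 9.9844 15.6797 21.6250] v=[-3.1250 4.9375 -0.7813 -1.0000]
Step 3: x=[4.0059 11.2725 15.5000 21.2568] v=[-2.8516 5.1524 -0.7188 -1.4727]
Step 4: x=[3.7006 12.1807 15.4159 20.7940] v=[-1.2213 3.6329 -0.3365 -1.8511]
Step 5: x=[3.9927 12.4333 15.4657 20.2840] v=[1.1685 1.0105 0.1992 -2.0402]
Step 6: x=[4.8408 12.0099 15.6271 19.7967] v=[3.3925 -1.6936 0.6457 -1.9494]

Answer: 4.8408 12.0099 15.6271 19.7967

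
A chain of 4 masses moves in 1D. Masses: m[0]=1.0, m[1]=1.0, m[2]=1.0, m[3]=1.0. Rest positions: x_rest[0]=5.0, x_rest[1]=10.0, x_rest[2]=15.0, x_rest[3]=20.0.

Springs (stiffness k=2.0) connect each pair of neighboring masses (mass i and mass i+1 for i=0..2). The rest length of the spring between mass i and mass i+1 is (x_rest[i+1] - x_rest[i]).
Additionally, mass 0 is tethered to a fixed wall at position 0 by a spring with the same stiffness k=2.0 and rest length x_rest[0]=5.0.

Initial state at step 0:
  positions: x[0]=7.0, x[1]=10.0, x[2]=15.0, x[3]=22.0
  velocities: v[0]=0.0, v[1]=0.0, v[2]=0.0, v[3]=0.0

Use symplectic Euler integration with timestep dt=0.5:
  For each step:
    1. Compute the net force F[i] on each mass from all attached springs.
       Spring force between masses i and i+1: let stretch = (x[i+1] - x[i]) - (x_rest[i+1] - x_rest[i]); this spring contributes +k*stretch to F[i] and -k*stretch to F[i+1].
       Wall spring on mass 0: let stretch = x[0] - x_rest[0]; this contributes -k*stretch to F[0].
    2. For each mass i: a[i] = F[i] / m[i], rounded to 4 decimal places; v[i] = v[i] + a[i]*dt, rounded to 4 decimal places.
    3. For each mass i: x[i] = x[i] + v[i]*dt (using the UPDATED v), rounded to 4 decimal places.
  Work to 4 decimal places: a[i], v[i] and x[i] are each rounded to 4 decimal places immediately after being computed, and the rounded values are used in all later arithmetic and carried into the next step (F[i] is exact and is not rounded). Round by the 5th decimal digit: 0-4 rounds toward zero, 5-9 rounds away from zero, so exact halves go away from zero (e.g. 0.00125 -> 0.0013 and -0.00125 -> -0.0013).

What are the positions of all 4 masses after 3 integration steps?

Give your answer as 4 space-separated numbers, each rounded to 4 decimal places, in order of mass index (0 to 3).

Step 0: x=[7.0000 10.0000 15.0000 22.0000] v=[0.0000 0.0000 0.0000 0.0000]
Step 1: x=[5.0000 11.0000 16.0000 21.0000] v=[-4.0000 2.0000 2.0000 -2.0000]
Step 2: x=[3.5000 11.5000 17.0000 20.0000] v=[-3.0000 1.0000 2.0000 -2.0000]
Step 3: x=[4.2500 10.7500 16.7500 20.0000] v=[1.5000 -1.5000 -0.5000 0.0000]

Answer: 4.2500 10.7500 16.7500 20.0000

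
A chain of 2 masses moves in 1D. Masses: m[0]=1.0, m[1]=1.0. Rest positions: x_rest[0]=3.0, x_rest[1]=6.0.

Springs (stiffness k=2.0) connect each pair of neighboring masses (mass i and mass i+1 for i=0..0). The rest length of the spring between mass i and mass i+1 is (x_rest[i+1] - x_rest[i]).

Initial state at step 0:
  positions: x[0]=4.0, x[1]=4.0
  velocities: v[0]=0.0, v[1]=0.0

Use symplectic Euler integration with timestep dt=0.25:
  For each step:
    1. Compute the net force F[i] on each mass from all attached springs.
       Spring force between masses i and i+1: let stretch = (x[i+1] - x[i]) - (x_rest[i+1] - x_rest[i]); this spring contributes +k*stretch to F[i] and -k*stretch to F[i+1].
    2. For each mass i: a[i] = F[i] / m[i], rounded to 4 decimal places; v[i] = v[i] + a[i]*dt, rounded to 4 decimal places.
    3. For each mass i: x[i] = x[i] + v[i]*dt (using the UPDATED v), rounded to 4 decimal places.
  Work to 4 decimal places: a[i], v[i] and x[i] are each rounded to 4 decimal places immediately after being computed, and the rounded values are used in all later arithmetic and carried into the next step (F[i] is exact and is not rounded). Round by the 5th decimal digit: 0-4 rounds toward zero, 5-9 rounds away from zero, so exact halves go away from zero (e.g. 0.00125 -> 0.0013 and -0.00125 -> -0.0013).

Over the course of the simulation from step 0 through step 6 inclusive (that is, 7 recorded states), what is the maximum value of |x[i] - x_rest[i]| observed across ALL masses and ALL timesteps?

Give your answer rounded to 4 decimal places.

Step 0: x=[4.0000 4.0000] v=[0.0000 0.0000]
Step 1: x=[3.6250 4.3750] v=[-1.5000 1.5000]
Step 2: x=[2.9688 5.0313] v=[-2.6250 2.6250]
Step 3: x=[2.1954 5.8048] v=[-3.0938 3.0938]
Step 4: x=[1.4981 6.5021] v=[-2.7891 2.7891]
Step 5: x=[1.0513 6.9489] v=[-1.7871 1.7871]
Step 6: x=[0.9667 7.0335] v=[-0.3383 0.3383]
Max displacement = 2.0333

Answer: 2.0333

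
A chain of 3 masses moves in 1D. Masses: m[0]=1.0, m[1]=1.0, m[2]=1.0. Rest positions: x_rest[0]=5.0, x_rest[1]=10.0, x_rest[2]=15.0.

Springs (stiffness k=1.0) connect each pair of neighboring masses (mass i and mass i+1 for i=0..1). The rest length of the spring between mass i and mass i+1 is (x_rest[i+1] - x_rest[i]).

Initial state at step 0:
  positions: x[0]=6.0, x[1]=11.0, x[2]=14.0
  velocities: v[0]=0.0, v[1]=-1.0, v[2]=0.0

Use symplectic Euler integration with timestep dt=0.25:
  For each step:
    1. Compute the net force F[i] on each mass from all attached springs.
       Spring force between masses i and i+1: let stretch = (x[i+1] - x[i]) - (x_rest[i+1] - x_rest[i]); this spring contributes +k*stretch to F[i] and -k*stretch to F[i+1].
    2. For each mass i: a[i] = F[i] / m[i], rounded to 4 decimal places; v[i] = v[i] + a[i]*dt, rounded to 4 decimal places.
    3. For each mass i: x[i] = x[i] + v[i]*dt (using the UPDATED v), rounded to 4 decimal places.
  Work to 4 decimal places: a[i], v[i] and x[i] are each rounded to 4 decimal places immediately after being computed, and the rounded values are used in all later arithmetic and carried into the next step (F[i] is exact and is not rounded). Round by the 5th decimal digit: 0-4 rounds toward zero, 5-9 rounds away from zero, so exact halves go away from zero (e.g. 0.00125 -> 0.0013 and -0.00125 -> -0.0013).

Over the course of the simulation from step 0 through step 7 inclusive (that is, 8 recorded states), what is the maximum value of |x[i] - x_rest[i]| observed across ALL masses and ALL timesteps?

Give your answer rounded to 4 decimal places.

Step 0: x=[6.0000 11.0000 14.0000] v=[0.0000 -1.0000 0.0000]
Step 1: x=[6.0000 10.6250 14.1250] v=[0.0000 -1.5000 0.5000]
Step 2: x=[5.9766 10.1797 14.3438] v=[-0.0938 -1.7813 0.8750]
Step 3: x=[5.9034 9.7319 14.6148] v=[-0.2930 -1.7911 1.0840]
Step 4: x=[5.7569 9.3500 14.8931] v=[-0.5859 -1.5275 1.1133]
Step 5: x=[5.5225 9.0900 15.1375] v=[-0.9376 -1.0400 0.9775]
Step 6: x=[5.1986 8.9850 15.3164] v=[-1.2957 -0.4200 0.7156]
Step 7: x=[4.7988 9.0391 15.4121] v=[-1.5991 0.2163 0.3828]
Max displacement = 1.0150

Answer: 1.0150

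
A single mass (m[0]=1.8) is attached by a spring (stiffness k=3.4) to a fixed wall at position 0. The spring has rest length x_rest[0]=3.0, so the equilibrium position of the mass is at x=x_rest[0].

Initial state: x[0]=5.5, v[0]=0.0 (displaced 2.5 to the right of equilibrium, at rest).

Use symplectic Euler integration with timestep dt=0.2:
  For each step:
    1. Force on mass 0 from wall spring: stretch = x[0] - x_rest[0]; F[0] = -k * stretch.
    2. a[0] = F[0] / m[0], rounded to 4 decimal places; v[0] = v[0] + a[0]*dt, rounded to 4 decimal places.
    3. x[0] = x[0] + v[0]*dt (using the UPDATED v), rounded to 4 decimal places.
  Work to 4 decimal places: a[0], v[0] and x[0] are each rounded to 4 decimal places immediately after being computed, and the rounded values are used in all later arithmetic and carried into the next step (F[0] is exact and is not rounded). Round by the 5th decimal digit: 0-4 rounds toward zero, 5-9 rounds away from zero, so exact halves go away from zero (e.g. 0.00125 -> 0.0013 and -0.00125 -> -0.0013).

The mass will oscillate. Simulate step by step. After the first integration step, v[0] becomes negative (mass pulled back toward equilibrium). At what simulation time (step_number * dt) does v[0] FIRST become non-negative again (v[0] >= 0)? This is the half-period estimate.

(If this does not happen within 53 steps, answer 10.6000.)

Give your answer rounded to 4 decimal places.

Step 0: x=[5.5000] v=[0.0000]
Step 1: x=[5.3111] v=[-0.9444]
Step 2: x=[4.9476] v=[-1.8175]
Step 3: x=[4.4369] v=[-2.5533]
Step 4: x=[3.8177] v=[-3.0961]
Step 5: x=[3.1367] v=[-3.4050]
Step 6: x=[2.4454] v=[-3.4566]
Step 7: x=[1.7960] v=[-3.2471]
Step 8: x=[1.2375] v=[-2.7923]
Step 9: x=[0.8122] v=[-2.1265]
Step 10: x=[0.5522] v=[-1.3000]
Step 11: x=[0.4771] v=[-0.3753]
Step 12: x=[0.5927] v=[0.5778]
First v>=0 after going negative at step 12, time=2.4000

Answer: 2.4000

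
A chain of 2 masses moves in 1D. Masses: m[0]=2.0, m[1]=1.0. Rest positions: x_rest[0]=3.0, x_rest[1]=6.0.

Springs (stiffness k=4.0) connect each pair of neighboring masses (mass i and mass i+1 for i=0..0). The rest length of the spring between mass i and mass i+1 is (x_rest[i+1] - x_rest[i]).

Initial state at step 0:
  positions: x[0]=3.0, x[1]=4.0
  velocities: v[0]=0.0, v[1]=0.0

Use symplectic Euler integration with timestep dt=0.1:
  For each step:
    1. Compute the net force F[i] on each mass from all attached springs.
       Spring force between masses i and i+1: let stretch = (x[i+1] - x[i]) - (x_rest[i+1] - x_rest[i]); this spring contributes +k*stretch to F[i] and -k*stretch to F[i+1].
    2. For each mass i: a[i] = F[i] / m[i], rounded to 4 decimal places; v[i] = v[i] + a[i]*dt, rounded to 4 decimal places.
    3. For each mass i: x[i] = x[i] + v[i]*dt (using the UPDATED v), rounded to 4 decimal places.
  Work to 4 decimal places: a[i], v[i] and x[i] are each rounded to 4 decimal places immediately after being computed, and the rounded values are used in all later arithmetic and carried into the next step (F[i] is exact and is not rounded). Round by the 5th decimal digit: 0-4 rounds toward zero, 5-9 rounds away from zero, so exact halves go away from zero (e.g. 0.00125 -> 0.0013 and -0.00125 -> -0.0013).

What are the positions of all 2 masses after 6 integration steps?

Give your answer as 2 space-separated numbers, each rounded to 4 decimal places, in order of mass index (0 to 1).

Answer: 2.3164 5.3674

Derivation:
Step 0: x=[3.0000 4.0000] v=[0.0000 0.0000]
Step 1: x=[2.9600 4.0800] v=[-0.4000 0.8000]
Step 2: x=[2.8824 4.2352] v=[-0.7760 1.5520]
Step 3: x=[2.7719 4.4563] v=[-1.1054 2.2109]
Step 4: x=[2.6351 4.7300] v=[-1.3685 2.7371]
Step 5: x=[2.4802 5.0399] v=[-1.5495 3.0991]
Step 6: x=[2.3164 5.3674] v=[-1.6376 3.2752]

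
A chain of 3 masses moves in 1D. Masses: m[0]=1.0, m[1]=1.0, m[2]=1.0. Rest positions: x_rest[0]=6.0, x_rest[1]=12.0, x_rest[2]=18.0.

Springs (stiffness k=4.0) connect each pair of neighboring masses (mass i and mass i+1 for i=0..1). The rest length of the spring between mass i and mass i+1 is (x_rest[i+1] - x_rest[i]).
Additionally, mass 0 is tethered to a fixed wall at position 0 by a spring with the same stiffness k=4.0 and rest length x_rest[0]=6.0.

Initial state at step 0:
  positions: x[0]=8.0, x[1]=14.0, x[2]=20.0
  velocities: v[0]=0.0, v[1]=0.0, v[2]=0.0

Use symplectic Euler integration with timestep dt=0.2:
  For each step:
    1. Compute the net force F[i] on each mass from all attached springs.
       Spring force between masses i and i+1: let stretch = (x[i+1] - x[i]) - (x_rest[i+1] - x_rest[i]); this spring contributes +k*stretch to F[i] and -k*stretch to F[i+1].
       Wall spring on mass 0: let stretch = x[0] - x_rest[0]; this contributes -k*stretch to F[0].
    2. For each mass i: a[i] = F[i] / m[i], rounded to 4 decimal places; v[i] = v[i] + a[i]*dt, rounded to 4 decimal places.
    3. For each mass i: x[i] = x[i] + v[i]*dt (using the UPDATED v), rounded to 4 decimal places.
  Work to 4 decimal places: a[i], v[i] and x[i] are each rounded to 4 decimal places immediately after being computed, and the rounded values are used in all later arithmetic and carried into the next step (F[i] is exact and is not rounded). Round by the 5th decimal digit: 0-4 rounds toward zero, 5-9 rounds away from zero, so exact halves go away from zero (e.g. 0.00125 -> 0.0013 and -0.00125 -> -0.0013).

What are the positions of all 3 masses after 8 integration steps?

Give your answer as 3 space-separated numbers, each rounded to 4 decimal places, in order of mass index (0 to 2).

Answer: 5.9922 11.6886 18.5040

Derivation:
Step 0: x=[8.0000 14.0000 20.0000] v=[0.0000 0.0000 0.0000]
Step 1: x=[7.6800 14.0000 20.0000] v=[-1.6000 0.0000 0.0000]
Step 2: x=[7.1424 13.9488 20.0000] v=[-2.6880 -0.2560 0.0000]
Step 3: x=[6.5510 13.7768 19.9918] v=[-2.9568 -0.8602 -0.0410]
Step 4: x=[6.0676 13.4430 19.9492] v=[-2.4170 -1.6688 -0.2130]
Step 5: x=[5.7934 12.9702 19.8256] v=[-1.3708 -2.3642 -0.6180]
Step 6: x=[5.7406 12.4459 19.5651] v=[-0.2641 -2.6213 -1.3023]
Step 7: x=[5.8421 11.9879 19.1256] v=[0.5077 -2.2902 -2.1977]
Step 8: x=[5.9922 11.6886 18.5040] v=[0.7507 -1.4967 -3.1079]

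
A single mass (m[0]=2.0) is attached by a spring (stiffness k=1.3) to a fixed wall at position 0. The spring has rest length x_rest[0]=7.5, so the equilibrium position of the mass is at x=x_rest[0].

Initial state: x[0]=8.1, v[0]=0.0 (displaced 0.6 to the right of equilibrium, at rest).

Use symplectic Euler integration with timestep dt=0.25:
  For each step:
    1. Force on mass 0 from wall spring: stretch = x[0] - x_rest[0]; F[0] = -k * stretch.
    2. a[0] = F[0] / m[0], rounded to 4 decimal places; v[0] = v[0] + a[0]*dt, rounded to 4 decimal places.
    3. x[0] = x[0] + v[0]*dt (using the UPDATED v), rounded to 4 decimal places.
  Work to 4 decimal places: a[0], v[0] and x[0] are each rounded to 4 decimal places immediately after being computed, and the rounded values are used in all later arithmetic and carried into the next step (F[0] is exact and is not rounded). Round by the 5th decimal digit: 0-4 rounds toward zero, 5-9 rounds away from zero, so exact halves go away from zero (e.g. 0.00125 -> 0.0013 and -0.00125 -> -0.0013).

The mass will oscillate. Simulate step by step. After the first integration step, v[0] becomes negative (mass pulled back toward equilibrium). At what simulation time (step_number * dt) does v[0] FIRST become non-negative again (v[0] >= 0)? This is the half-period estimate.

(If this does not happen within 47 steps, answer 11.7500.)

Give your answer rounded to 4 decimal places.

Step 0: x=[8.1000] v=[0.0000]
Step 1: x=[8.0756] v=[-0.0975]
Step 2: x=[8.0279] v=[-0.1910]
Step 3: x=[7.9587] v=[-0.2768]
Step 4: x=[7.8709] v=[-0.3514]
Step 5: x=[7.7680] v=[-0.4117]
Step 6: x=[7.6542] v=[-0.4553]
Step 7: x=[7.5341] v=[-0.4804]
Step 8: x=[7.4126] v=[-0.4860]
Step 9: x=[7.2947] v=[-0.4718]
Step 10: x=[7.1851] v=[-0.4385]
Step 11: x=[7.0883] v=[-0.3873]
Step 12: x=[7.0082] v=[-0.3204]
Step 13: x=[6.9481] v=[-0.2405]
Step 14: x=[6.9104] v=[-0.1508]
Step 15: x=[6.8967] v=[-0.0550]
Step 16: x=[6.9075] v=[0.0430]
First v>=0 after going negative at step 16, time=4.0000

Answer: 4.0000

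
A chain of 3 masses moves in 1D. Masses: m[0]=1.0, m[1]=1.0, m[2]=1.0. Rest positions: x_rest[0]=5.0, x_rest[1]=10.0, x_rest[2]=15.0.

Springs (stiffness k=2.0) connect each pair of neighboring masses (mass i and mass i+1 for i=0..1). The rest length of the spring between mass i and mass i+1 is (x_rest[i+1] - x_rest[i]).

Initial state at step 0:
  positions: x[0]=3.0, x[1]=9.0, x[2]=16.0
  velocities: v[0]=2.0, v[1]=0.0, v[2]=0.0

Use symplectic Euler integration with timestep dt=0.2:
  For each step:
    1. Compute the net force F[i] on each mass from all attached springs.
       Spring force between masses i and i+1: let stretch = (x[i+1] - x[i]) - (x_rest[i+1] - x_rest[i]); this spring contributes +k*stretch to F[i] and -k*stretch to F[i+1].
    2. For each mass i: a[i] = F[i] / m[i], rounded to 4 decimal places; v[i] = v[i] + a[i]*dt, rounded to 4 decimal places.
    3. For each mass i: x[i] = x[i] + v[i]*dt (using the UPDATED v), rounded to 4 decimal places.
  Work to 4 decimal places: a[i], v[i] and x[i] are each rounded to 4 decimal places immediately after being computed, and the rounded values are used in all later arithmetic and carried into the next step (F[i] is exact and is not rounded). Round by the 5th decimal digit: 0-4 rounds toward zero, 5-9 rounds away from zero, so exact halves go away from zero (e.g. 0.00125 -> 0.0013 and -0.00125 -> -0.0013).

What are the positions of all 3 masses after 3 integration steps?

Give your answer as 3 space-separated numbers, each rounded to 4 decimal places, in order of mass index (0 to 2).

Step 0: x=[3.0000 9.0000 16.0000] v=[2.0000 0.0000 0.0000]
Step 1: x=[3.4800 9.0800 15.8400] v=[2.4000 0.4000 -0.8000]
Step 2: x=[4.0080 9.2528 15.5392] v=[2.6400 0.8640 -1.5040]
Step 3: x=[4.5556 9.5089 15.1355] v=[2.7379 1.2806 -2.0186]

Answer: 4.5556 9.5089 15.1355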